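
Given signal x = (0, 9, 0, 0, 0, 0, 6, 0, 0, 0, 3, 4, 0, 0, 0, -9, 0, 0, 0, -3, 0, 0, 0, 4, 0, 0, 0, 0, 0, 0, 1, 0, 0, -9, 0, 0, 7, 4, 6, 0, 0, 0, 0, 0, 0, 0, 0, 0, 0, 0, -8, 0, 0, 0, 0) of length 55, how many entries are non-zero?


Non-zero positions: [1, 6, 10, 11, 15, 19, 23, 30, 33, 36, 37, 38, 50].
Sparsity = 13.

13


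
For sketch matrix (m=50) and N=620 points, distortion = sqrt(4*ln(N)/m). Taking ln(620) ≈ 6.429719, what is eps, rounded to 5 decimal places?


ln(620) ≈ 6.429719.
4*ln(N)/m ≈ 4*6.429719/50 ≈ 0.51437752.
eps = sqrt(0.51437752) ≈ 0.7172012 ≈ 0.71720.

0.71720


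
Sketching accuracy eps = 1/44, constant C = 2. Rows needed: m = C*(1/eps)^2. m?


1/eps = 44.
(1/eps)^2 = 1936.
m = 2*1936 = 3872.

3872


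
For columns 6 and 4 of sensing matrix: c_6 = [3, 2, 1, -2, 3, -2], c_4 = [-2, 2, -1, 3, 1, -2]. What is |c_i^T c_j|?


Inner product: 3*-2 + 2*2 + 1*-1 + -2*3 + 3*1 + -2*-2
Products: [-6, 4, -1, -6, 3, 4]
Sum = -2.
|dot| = 2.

2


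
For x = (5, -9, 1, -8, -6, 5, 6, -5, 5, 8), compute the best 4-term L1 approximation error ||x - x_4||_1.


Sorted |x_i| descending: [9, 8, 8, 6, 6, 5, 5, 5, 5, 1]
Keep top 4: [9, 8, 8, 6]
Tail entries: [6, 5, 5, 5, 5, 1]
L1 error = sum of tail = 27.

27


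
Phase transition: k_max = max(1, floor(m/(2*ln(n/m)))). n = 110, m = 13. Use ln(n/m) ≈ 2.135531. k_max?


n/m = 110/13.
ln(n/m) ≈ 2.135531.
2*ln(n/m) ≈ 4.271062.
m/(2*ln(n/m)) ≈ 13/4.271062 ≈ 3.0437.
floor = 3.
k_max = max(1, 3) = 3.

3


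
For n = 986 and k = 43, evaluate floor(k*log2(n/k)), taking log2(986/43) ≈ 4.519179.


log2(n/k) = log2(986/43) ≈ 4.519179.
k*log2(n/k) ≈ 43*4.519179 = 194.324697.
floor(194.324697) = 194.

194


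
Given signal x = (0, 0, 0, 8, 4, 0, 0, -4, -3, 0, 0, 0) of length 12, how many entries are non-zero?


Non-zero positions: [3, 4, 7, 8].
Sparsity = 4.

4


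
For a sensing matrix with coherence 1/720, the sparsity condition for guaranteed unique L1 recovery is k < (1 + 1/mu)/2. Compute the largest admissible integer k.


1/mu = 720.
1 + 1/mu = 721.
(1 + 1/mu)/2 = 360.5 is not an integer, so k_max = floor(360.5) = 360.

360


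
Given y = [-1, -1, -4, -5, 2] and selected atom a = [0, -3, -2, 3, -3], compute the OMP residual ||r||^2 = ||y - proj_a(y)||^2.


a^T a = 31.
a^T y = -10.
coeff = -10/31 = -10/31.
||r||^2 = 1357/31.

1357/31


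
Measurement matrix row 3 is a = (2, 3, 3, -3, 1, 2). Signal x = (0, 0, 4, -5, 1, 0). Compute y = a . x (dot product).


Non-zero terms: ['3*4', '-3*-5', '1*1']
Products: [12, 15, 1]
y = sum = 28.

28


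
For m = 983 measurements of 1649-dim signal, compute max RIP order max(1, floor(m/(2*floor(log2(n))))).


floor(log2(1649)) = 10.
2*10 = 20.
m/(2*floor(log2(n))) = 983/20 ≈ 49.15.
floor = 49.
k = max(1, 49) = 49.

49


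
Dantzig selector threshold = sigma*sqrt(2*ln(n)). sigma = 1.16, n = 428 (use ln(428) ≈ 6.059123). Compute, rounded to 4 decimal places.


ln(428) ≈ 6.059123.
2*ln(n) ≈ 12.118246.
sqrt(2*ln(n)) ≈ sqrt(12.118246) ≈ 3.481127.
threshold ≈ 1.16*3.481127 = 4.03810732 ≈ 4.0381.

4.0381


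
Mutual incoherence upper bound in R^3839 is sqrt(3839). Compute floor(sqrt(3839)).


61^2 = 3721 <= 3839 < 3844 = 62^2, so 61 <= sqrt(3839) < 62.
floor(sqrt(3839)) = 61.

61


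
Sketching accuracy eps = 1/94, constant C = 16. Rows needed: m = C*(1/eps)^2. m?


1/eps = 94.
(1/eps)^2 = 8836.
m = 16*8836 = 141376.

141376


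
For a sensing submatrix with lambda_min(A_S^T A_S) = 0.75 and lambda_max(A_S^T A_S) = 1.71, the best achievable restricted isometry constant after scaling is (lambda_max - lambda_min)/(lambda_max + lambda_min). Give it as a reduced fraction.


lambda_max - lambda_min = 1.71 - 0.75 = 0.96.
lambda_max + lambda_min = 1.71 + 0.75 = 2.46.
delta = 0.96/2.46 = 96/246 = 16/41.

16/41


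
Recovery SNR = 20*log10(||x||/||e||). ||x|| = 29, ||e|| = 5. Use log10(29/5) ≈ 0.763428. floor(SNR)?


||x||/||e|| = 29/5.
log10(29/5) ≈ 0.763428.
20*log10(||x||/||e||) ≈ 20*0.763428 = 15.26856.
floor(15.26856) = 15.

15


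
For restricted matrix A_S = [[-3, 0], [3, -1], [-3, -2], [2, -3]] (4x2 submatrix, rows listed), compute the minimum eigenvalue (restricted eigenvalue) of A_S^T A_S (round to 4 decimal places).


A_S^T A_S = [[31, -3], [-3, 14]].
trace = 45.
det = 425.
disc = trace^2 - 4*det = 2025 - 4*425 = 325.
sqrt(325) ≈ 18.027756.
lam_min = (45 - sqrt(325))/2 ≈ (45 - 18.027756)/2 = 13.486122 ≈ 13.4861.

13.4861


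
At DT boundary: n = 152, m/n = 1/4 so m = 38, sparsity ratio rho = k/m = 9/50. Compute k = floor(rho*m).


m = 1/4*152 = 38.
rho = 9/50.
rho*m = 9/50*38 = 6.84.
k = floor(6.84) = 6.

6


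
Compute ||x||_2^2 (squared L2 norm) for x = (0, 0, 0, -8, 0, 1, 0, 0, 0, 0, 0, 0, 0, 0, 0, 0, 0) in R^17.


Non-zero entries: [(3, -8), (5, 1)]
Squares: [64, 1]
||x||_2^2 = sum = 65.

65


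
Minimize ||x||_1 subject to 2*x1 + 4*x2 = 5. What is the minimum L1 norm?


Axis intercepts:
  x1 = 5/2, x2 = 0: L1 = 5/2
  x1 = 0, x2 = 5/4: L1 = 5/4
x* = (0, 5/4)
||x*||_1 = 5/4.

5/4


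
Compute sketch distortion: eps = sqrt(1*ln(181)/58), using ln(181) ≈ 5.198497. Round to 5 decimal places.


ln(181) ≈ 5.198497.
1*ln(N)/m ≈ 1*5.198497/58 ≈ 0.08962926.
eps = sqrt(0.08962926) ≈ 0.2993815 ≈ 0.29938.

0.29938


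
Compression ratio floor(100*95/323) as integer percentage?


100*m/n = 100*95/323 ≈ 29.4118.
floor = 29.

29


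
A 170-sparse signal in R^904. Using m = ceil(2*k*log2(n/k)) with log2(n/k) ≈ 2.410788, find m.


log2(n/k) = log2(904/170) ≈ 2.410788.
2*k*log2(n/k) ≈ 2*170*2.410788 = 819.66792.
m = ceil(819.66792) = 820.

820


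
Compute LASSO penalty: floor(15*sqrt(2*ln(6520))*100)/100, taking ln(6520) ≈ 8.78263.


ln(6520) ≈ 8.78263.
2*ln(n) ≈ 17.56526.
sqrt(2*ln(n)) ≈ sqrt(17.56526) ≈ 4.191093.
lambda ≈ 15*4.191093 = 62.866395.
floor(lambda*100)/100 = 62.86.

62.86


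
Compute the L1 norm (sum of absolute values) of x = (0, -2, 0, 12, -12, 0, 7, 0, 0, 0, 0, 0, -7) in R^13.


Non-zero entries: [(1, -2), (3, 12), (4, -12), (6, 7), (12, -7)]
Absolute values: [2, 12, 12, 7, 7]
||x||_1 = sum = 40.

40


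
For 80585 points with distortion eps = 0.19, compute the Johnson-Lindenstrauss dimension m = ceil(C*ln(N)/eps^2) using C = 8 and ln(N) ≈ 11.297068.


ln(80585) ≈ 11.297068.
eps^2 = 0.19^2 = 0.0361.
C*ln(N)/eps^2 ≈ 8*11.297068/0.0361 ≈ 2503.5054.
m = ceil(2503.5054) = 2504.

2504


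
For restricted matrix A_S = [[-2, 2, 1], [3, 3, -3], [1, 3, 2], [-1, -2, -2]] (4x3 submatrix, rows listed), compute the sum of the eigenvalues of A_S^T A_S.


Sum of eigenvalues of A_S^T A_S = trace(A_S^T A_S) = sum of squared column norms of A_S.
A_S^T A_S diagonal: [15, 26, 18].
trace = 15 + 26 + 18 = 59.

59


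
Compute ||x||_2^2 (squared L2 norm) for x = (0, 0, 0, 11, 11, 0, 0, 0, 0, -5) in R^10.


Non-zero entries: [(3, 11), (4, 11), (9, -5)]
Squares: [121, 121, 25]
||x||_2^2 = sum = 267.

267


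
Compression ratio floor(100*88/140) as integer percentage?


100*m/n = 100*88/140 ≈ 62.8571.
floor = 62.

62


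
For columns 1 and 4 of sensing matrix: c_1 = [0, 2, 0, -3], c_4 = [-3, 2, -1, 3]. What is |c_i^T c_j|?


Inner product: 0*-3 + 2*2 + 0*-1 + -3*3
Products: [0, 4, 0, -9]
Sum = -5.
|dot| = 5.

5


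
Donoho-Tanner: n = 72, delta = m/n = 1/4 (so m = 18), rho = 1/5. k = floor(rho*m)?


m = 1/4*72 = 18.
rho = 1/5.
rho*m = 1/5*18 = 3.6.
k = floor(3.6) = 3.

3


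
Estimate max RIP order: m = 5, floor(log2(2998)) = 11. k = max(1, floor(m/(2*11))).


floor(log2(2998)) = 11.
2*11 = 22.
m/(2*floor(log2(n))) = 5/22 ≈ 0.2273.
floor = 0.
k = max(1, 0) = 1.

1


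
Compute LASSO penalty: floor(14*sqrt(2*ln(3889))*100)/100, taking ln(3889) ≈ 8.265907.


ln(3889) ≈ 8.265907.
2*ln(n) ≈ 16.531814.
sqrt(2*ln(n)) ≈ sqrt(16.531814) ≈ 4.065933.
lambda ≈ 14*4.065933 = 56.923062.
floor(lambda*100)/100 = 56.92.

56.92


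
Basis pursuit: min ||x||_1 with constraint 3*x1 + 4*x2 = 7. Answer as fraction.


Axis intercepts:
  x1 = 7/3, x2 = 0: L1 = 7/3
  x1 = 0, x2 = 7/4: L1 = 7/4
x* = (0, 7/4)
||x*||_1 = 7/4.

7/4


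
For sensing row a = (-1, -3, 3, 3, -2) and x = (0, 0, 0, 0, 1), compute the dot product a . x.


Non-zero terms: ['-2*1']
Products: [-2]
y = sum = -2.

-2


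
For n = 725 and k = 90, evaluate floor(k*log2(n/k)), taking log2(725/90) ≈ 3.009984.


log2(n/k) = log2(725/90) ≈ 3.009984.
k*log2(n/k) ≈ 90*3.009984 = 270.89856.
floor(270.89856) = 270.

270


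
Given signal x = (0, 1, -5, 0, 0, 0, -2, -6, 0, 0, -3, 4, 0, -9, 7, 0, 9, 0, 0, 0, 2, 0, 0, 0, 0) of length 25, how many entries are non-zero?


Non-zero positions: [1, 2, 6, 7, 10, 11, 13, 14, 16, 20].
Sparsity = 10.

10


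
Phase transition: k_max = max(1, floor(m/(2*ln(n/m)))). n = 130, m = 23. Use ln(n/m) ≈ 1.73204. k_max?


n/m = 130/23.
ln(n/m) ≈ 1.73204.
2*ln(n/m) ≈ 3.46408.
m/(2*ln(n/m)) ≈ 23/3.46408 ≈ 6.6396.
floor = 6.
k_max = max(1, 6) = 6.

6


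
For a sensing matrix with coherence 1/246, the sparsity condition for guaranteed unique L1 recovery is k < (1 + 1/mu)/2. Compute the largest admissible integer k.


1/mu = 246.
1 + 1/mu = 247.
(1 + 1/mu)/2 = 123.5 is not an integer, so k_max = floor(123.5) = 123.

123


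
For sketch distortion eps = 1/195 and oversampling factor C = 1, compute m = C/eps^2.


1/eps = 195.
(1/eps)^2 = 38025.
m = 1*38025 = 38025.

38025


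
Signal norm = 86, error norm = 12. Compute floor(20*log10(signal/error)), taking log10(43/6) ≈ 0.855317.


||x||/||e|| = 86/12 = 43/6.
log10(43/6) ≈ 0.855317.
20*log10(||x||/||e||) ≈ 20*0.855317 = 17.10634.
floor(17.10634) = 17.

17


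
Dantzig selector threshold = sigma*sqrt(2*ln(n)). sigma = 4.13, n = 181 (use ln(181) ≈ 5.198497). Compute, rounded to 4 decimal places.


ln(181) ≈ 5.198497.
2*ln(n) ≈ 10.396994.
sqrt(2*ln(n)) ≈ sqrt(10.396994) ≈ 3.224437.
threshold ≈ 4.13*3.224437 = 13.31692481 ≈ 13.3169.

13.3169


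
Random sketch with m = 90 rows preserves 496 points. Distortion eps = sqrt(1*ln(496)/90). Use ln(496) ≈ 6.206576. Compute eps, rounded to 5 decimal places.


ln(496) ≈ 6.206576.
1*ln(N)/m ≈ 1*6.206576/90 ≈ 0.06896196.
eps = sqrt(0.06896196) ≈ 0.2626061 ≈ 0.26261.

0.26261


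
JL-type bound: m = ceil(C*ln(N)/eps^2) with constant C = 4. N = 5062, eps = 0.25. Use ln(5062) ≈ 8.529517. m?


ln(5062) ≈ 8.529517.
eps^2 = 0.25^2 = 0.0625.
C*ln(N)/eps^2 ≈ 4*8.529517/0.0625 ≈ 545.8891.
m = ceil(545.8891) = 546.

546


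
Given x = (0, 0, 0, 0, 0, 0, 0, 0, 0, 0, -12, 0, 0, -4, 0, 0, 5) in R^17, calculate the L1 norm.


Non-zero entries: [(10, -12), (13, -4), (16, 5)]
Absolute values: [12, 4, 5]
||x||_1 = sum = 21.

21


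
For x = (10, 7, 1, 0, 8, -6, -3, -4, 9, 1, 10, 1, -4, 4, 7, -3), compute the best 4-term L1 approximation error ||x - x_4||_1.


Sorted |x_i| descending: [10, 10, 9, 8, 7, 7, 6, 4, 4, 4, 3, 3, 1, 1, 1, 0]
Keep top 4: [10, 10, 9, 8]
Tail entries: [7, 7, 6, 4, 4, 4, 3, 3, 1, 1, 1, 0]
L1 error = sum of tail = 41.

41


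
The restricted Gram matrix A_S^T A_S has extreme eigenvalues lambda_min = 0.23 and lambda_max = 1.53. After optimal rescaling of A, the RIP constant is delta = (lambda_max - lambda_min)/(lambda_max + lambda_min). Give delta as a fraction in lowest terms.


lambda_max - lambda_min = 1.53 - 0.23 = 1.30.
lambda_max + lambda_min = 1.53 + 0.23 = 1.76.
delta = 1.30/1.76 = 130/176 = 65/88.

65/88


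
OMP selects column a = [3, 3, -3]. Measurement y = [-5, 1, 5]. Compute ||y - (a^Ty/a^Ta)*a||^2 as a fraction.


a^T a = 27.
a^T y = -27.
coeff = -27/27 = -1.
||r||^2 = 24.

24


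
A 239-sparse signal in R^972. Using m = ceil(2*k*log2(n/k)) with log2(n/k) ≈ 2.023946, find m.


log2(n/k) = log2(972/239) ≈ 2.023946.
2*k*log2(n/k) ≈ 2*239*2.023946 = 967.446188.
m = ceil(967.446188) = 968.

968


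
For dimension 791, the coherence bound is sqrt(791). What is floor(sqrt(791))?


28^2 = 784 <= 791 < 841 = 29^2, so 28 <= sqrt(791) < 29.
floor(sqrt(791)) = 28.

28


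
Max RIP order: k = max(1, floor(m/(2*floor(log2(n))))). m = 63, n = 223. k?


floor(log2(223)) = 7.
2*7 = 14.
m/(2*floor(log2(n))) = 63/14 ≈ 4.5.
floor = 4.
k = max(1, 4) = 4.

4


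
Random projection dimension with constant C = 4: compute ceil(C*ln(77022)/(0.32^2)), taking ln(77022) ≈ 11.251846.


ln(77022) ≈ 11.251846.
eps^2 = 0.32^2 = 0.1024.
C*ln(N)/eps^2 ≈ 4*11.251846/0.1024 ≈ 439.5252.
m = ceil(439.5252) = 440.

440


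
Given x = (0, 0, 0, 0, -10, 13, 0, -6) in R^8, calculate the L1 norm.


Non-zero entries: [(4, -10), (5, 13), (7, -6)]
Absolute values: [10, 13, 6]
||x||_1 = sum = 29.

29


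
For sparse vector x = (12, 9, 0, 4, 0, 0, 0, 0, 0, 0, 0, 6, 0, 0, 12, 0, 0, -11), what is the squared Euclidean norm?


Non-zero entries: [(0, 12), (1, 9), (3, 4), (11, 6), (14, 12), (17, -11)]
Squares: [144, 81, 16, 36, 144, 121]
||x||_2^2 = sum = 542.

542


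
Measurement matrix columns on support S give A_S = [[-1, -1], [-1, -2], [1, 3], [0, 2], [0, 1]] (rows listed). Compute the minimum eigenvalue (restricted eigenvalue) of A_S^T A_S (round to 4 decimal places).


A_S^T A_S = [[3, 6], [6, 19]].
trace = 22.
det = 21.
disc = trace^2 - 4*det = 484 - 4*21 = 400.
sqrt(400) = 20.
lam_min = (22 - 20)/2 = 1 = 1.0000.

1.0000


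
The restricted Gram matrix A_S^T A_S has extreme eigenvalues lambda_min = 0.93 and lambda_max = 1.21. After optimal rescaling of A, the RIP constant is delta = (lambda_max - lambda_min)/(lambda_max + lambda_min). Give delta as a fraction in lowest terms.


lambda_max - lambda_min = 1.21 - 0.93 = 0.28.
lambda_max + lambda_min = 1.21 + 0.93 = 2.14.
delta = 0.28/2.14 = 28/214 = 14/107.

14/107


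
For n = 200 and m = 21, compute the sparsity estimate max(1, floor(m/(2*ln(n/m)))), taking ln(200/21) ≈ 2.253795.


n/m = 200/21.
ln(n/m) ≈ 2.253795.
2*ln(n/m) ≈ 4.50759.
m/(2*ln(n/m)) ≈ 21/4.50759 ≈ 4.6588.
floor = 4.
k_max = max(1, 4) = 4.

4


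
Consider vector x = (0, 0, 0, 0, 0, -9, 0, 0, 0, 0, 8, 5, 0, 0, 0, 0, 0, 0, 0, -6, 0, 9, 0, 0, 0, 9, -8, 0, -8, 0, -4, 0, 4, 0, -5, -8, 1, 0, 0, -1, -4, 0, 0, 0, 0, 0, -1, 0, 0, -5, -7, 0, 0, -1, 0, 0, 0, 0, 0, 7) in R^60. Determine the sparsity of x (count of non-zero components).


Non-zero positions: [5, 10, 11, 19, 21, 25, 26, 28, 30, 32, 34, 35, 36, 39, 40, 46, 49, 50, 53, 59].
Sparsity = 20.

20


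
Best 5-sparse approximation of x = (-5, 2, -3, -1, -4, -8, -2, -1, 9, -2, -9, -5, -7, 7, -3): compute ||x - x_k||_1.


Sorted |x_i| descending: [9, 9, 8, 7, 7, 5, 5, 4, 3, 3, 2, 2, 2, 1, 1]
Keep top 5: [9, 9, 8, 7, 7]
Tail entries: [5, 5, 4, 3, 3, 2, 2, 2, 1, 1]
L1 error = sum of tail = 28.

28


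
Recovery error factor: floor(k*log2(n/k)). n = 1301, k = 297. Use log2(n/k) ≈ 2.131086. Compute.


log2(n/k) = log2(1301/297) ≈ 2.131086.
k*log2(n/k) ≈ 297*2.131086 = 632.932542.
floor(632.932542) = 632.

632


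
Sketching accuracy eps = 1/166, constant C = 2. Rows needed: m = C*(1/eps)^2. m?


1/eps = 166.
(1/eps)^2 = 27556.
m = 2*27556 = 55112.

55112


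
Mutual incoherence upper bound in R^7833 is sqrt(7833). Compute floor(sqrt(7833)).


88^2 = 7744 <= 7833 < 7921 = 89^2, so 88 <= sqrt(7833) < 89.
floor(sqrt(7833)) = 88.

88


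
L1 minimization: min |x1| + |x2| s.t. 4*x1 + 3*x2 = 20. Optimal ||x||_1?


Axis intercepts:
  x1 = 5, x2 = 0: L1 = 5
  x1 = 0, x2 = 20/3: L1 = 20/3
x* = (5, 0)
||x*||_1 = 5.

5


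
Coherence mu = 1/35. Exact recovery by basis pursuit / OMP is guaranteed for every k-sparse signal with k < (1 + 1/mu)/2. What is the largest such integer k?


1/mu = 35.
1 + 1/mu = 36.
(1 + 1/mu)/2 = 18 is an integer and the inequality is strict, so k_max = 18 - 1 = 17.

17


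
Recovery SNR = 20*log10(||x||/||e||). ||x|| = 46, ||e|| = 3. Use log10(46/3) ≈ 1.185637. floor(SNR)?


||x||/||e|| = 46/3.
log10(46/3) ≈ 1.185637.
20*log10(||x||/||e||) ≈ 20*1.185637 = 23.71274.
floor(23.71274) = 23.

23


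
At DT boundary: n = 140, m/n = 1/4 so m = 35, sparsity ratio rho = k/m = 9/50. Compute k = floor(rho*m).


m = 1/4*140 = 35.
rho = 9/50.
rho*m = 9/50*35 = 6.3.
k = floor(6.3) = 6.

6


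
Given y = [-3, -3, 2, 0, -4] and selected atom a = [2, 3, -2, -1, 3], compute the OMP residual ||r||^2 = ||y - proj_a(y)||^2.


a^T a = 27.
a^T y = -31.
coeff = -31/27 = -31/27.
||r||^2 = 65/27.

65/27


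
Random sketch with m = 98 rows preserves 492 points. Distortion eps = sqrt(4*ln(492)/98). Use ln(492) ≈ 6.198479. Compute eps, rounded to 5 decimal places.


ln(492) ≈ 6.198479.
4*ln(N)/m ≈ 4*6.198479/98 ≈ 0.25299914.
eps = sqrt(0.25299914) ≈ 0.5029902 ≈ 0.50299.

0.50299


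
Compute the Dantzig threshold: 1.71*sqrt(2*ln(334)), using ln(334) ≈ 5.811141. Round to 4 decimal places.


ln(334) ≈ 5.811141.
2*ln(n) ≈ 11.622282.
sqrt(2*ln(n)) ≈ sqrt(11.622282) ≈ 3.409147.
threshold ≈ 1.71*3.409147 = 5.82964137 ≈ 5.8296.

5.8296


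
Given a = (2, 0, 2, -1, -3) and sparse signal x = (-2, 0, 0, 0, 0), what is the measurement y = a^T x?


Non-zero terms: ['2*-2']
Products: [-4]
y = sum = -4.

-4


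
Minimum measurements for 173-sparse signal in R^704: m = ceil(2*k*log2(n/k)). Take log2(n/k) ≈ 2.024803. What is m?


log2(n/k) = log2(704/173) ≈ 2.024803.
2*k*log2(n/k) ≈ 2*173*2.024803 = 700.581838.
m = ceil(700.581838) = 701.

701


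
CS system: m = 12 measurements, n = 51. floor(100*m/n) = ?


100*m/n = 100*12/51 ≈ 23.5294.
floor = 23.

23


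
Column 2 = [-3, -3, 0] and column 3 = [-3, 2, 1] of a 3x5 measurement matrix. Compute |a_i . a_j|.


Inner product: -3*-3 + -3*2 + 0*1
Products: [9, -6, 0]
Sum = 3.
|dot| = 3.

3


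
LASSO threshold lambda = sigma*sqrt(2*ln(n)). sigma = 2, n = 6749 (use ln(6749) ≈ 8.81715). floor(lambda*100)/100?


ln(6749) ≈ 8.81715.
2*ln(n) ≈ 17.6343.
sqrt(2*ln(n)) ≈ sqrt(17.6343) ≈ 4.199321.
lambda ≈ 2*4.199321 = 8.398642.
floor(lambda*100)/100 = 8.39.

8.39


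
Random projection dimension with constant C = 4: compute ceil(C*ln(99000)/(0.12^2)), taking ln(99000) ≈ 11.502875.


ln(99000) ≈ 11.502875.
eps^2 = 0.12^2 = 0.0144.
C*ln(N)/eps^2 ≈ 4*11.502875/0.0144 ≈ 3195.2431.
m = ceil(3195.2431) = 3196.

3196


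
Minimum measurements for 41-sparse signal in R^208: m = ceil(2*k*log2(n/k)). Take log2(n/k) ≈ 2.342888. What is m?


log2(n/k) = log2(208/41) ≈ 2.342888.
2*k*log2(n/k) ≈ 2*41*2.342888 = 192.116816.
m = ceil(192.116816) = 193.

193


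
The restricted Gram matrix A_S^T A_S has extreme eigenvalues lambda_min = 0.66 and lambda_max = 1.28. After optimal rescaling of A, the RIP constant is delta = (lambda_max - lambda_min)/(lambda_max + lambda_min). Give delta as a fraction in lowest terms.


lambda_max - lambda_min = 1.28 - 0.66 = 0.62.
lambda_max + lambda_min = 1.28 + 0.66 = 1.94.
delta = 0.62/1.94 = 62/194 = 31/97.

31/97


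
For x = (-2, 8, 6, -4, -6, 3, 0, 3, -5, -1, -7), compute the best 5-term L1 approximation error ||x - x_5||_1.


Sorted |x_i| descending: [8, 7, 6, 6, 5, 4, 3, 3, 2, 1, 0]
Keep top 5: [8, 7, 6, 6, 5]
Tail entries: [4, 3, 3, 2, 1, 0]
L1 error = sum of tail = 13.

13


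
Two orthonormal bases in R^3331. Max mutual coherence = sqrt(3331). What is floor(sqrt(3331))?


57^2 = 3249 <= 3331 < 3364 = 58^2, so 57 <= sqrt(3331) < 58.
floor(sqrt(3331)) = 57.

57


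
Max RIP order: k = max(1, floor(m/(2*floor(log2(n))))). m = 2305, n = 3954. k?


floor(log2(3954)) = 11.
2*11 = 22.
m/(2*floor(log2(n))) = 2305/22 ≈ 104.7727.
floor = 104.
k = max(1, 104) = 104.

104


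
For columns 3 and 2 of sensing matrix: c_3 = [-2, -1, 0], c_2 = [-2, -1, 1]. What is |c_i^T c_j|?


Inner product: -2*-2 + -1*-1 + 0*1
Products: [4, 1, 0]
Sum = 5.
|dot| = 5.

5


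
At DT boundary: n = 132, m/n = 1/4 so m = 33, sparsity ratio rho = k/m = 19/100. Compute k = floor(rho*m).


m = 1/4*132 = 33.
rho = 19/100.
rho*m = 19/100*33 = 6.27.
k = floor(6.27) = 6.

6


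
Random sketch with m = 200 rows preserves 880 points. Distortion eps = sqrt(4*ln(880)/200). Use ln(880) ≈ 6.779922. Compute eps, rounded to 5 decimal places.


ln(880) ≈ 6.779922.
4*ln(N)/m ≈ 4*6.779922/200 ≈ 0.13559844.
eps = sqrt(0.13559844) ≈ 0.3682369 ≈ 0.36824.

0.36824


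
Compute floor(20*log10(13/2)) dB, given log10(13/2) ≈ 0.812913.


||x||/||e|| = 13/2.
log10(13/2) ≈ 0.812913.
20*log10(||x||/||e||) ≈ 20*0.812913 = 16.25826.
floor(16.25826) = 16.

16


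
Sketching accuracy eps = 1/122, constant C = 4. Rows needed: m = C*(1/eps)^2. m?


1/eps = 122.
(1/eps)^2 = 14884.
m = 4*14884 = 59536.

59536


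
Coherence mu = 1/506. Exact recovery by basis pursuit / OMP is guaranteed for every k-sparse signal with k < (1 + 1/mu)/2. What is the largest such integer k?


1/mu = 506.
1 + 1/mu = 507.
(1 + 1/mu)/2 = 253.5 is not an integer, so k_max = floor(253.5) = 253.

253


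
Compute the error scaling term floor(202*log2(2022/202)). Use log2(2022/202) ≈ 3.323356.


log2(n/k) = log2(2022/202) ≈ 3.323356.
k*log2(n/k) ≈ 202*3.323356 = 671.317912.
floor(671.317912) = 671.

671


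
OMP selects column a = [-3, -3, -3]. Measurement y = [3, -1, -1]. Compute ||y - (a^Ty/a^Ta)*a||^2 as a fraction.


a^T a = 27.
a^T y = -3.
coeff = -3/27 = -1/9.
||r||^2 = 32/3.

32/3


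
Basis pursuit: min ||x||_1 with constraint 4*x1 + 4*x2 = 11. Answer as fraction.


Axis intercepts:
  x1 = 11/4, x2 = 0: L1 = 11/4
  x1 = 0, x2 = 11/4: L1 = 11/4
x* = (11/4, 0)
||x*||_1 = 11/4.

11/4


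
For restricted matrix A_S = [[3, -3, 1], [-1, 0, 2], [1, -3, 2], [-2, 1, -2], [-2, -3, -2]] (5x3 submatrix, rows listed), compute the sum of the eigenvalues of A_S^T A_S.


Sum of eigenvalues of A_S^T A_S = trace(A_S^T A_S) = sum of squared column norms of A_S.
A_S^T A_S diagonal: [19, 28, 17].
trace = 19 + 28 + 17 = 64.

64


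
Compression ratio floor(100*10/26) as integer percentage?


100*m/n = 100*10/26 ≈ 38.4615.
floor = 38.

38


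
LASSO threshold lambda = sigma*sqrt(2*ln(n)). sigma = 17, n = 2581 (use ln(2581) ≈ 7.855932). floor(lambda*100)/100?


ln(2581) ≈ 7.855932.
2*ln(n) ≈ 15.711864.
sqrt(2*ln(n)) ≈ sqrt(15.711864) ≈ 3.963819.
lambda ≈ 17*3.963819 = 67.384923.
floor(lambda*100)/100 = 67.38.

67.38


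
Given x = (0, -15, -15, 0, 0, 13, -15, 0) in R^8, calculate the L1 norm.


Non-zero entries: [(1, -15), (2, -15), (5, 13), (6, -15)]
Absolute values: [15, 15, 13, 15]
||x||_1 = sum = 58.

58


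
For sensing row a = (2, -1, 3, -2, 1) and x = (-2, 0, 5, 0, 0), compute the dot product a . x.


Non-zero terms: ['2*-2', '3*5']
Products: [-4, 15]
y = sum = 11.

11


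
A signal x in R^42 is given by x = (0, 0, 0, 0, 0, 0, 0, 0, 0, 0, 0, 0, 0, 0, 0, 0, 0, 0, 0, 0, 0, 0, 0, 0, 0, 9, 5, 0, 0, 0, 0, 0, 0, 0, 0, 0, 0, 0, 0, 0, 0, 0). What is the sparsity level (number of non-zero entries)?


Non-zero positions: [25, 26].
Sparsity = 2.

2


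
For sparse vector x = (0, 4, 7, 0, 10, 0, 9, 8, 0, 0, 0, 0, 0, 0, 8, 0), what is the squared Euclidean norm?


Non-zero entries: [(1, 4), (2, 7), (4, 10), (6, 9), (7, 8), (14, 8)]
Squares: [16, 49, 100, 81, 64, 64]
||x||_2^2 = sum = 374.

374


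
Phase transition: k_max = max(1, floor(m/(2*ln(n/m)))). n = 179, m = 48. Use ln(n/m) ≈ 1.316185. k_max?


n/m = 179/48.
ln(n/m) ≈ 1.316185.
2*ln(n/m) ≈ 2.63237.
m/(2*ln(n/m)) ≈ 48/2.63237 ≈ 18.2345.
floor = 18.
k_max = max(1, 18) = 18.

18


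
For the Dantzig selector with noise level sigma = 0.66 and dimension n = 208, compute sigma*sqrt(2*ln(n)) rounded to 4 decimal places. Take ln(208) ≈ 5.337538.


ln(208) ≈ 5.337538.
2*ln(n) ≈ 10.675076.
sqrt(2*ln(n)) ≈ sqrt(10.675076) ≈ 3.267273.
threshold ≈ 0.66*3.267273 = 2.15640018 ≈ 2.1564.

2.1564


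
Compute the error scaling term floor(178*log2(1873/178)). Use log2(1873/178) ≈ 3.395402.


log2(n/k) = log2(1873/178) ≈ 3.395402.
k*log2(n/k) ≈ 178*3.395402 = 604.381556.
floor(604.381556) = 604.

604


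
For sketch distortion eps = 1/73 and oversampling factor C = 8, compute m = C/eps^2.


1/eps = 73.
(1/eps)^2 = 5329.
m = 8*5329 = 42632.

42632


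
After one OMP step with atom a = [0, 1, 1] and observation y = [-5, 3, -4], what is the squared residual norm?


a^T a = 2.
a^T y = -1.
coeff = -1/2 = -1/2.
||r||^2 = 99/2.

99/2


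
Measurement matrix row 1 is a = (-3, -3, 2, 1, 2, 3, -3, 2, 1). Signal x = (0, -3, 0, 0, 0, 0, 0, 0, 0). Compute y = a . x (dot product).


Non-zero terms: ['-3*-3']
Products: [9]
y = sum = 9.

9


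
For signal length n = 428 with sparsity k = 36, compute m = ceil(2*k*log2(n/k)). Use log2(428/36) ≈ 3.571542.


log2(n/k) = log2(428/36) ≈ 3.571542.
2*k*log2(n/k) ≈ 2*36*3.571542 = 257.151024.
m = ceil(257.151024) = 258.

258


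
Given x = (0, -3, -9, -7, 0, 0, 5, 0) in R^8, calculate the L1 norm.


Non-zero entries: [(1, -3), (2, -9), (3, -7), (6, 5)]
Absolute values: [3, 9, 7, 5]
||x||_1 = sum = 24.

24


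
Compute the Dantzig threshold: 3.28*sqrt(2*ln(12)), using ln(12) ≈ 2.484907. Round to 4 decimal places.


ln(12) ≈ 2.484907.
2*ln(n) ≈ 4.969814.
sqrt(2*ln(n)) ≈ sqrt(4.969814) ≈ 2.229308.
threshold ≈ 3.28*2.229308 = 7.31213024 ≈ 7.3121.

7.3121


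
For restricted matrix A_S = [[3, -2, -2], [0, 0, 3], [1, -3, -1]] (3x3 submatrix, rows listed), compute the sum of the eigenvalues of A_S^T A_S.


Sum of eigenvalues of A_S^T A_S = trace(A_S^T A_S) = sum of squared column norms of A_S.
A_S^T A_S diagonal: [10, 13, 14].
trace = 10 + 13 + 14 = 37.

37


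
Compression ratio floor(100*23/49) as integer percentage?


100*m/n = 100*23/49 ≈ 46.9388.
floor = 46.

46


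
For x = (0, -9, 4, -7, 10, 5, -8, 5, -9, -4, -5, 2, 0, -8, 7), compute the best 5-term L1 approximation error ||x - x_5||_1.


Sorted |x_i| descending: [10, 9, 9, 8, 8, 7, 7, 5, 5, 5, 4, 4, 2, 0, 0]
Keep top 5: [10, 9, 9, 8, 8]
Tail entries: [7, 7, 5, 5, 5, 4, 4, 2, 0, 0]
L1 error = sum of tail = 39.

39


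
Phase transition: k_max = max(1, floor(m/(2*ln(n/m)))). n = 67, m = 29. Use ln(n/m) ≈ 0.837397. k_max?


n/m = 67/29.
ln(n/m) ≈ 0.837397.
2*ln(n/m) ≈ 1.674794.
m/(2*ln(n/m)) ≈ 29/1.674794 ≈ 17.3156.
floor = 17.
k_max = max(1, 17) = 17.

17


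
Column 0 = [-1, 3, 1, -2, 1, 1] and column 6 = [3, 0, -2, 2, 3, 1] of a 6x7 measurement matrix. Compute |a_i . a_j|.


Inner product: -1*3 + 3*0 + 1*-2 + -2*2 + 1*3 + 1*1
Products: [-3, 0, -2, -4, 3, 1]
Sum = -5.
|dot| = 5.

5


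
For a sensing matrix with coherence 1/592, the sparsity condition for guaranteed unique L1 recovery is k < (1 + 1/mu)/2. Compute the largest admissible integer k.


1/mu = 592.
1 + 1/mu = 593.
(1 + 1/mu)/2 = 296.5 is not an integer, so k_max = floor(296.5) = 296.

296


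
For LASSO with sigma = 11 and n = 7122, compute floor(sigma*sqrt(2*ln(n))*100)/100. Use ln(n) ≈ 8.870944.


ln(7122) ≈ 8.870944.
2*ln(n) ≈ 17.741888.
sqrt(2*ln(n)) ≈ sqrt(17.741888) ≈ 4.212112.
lambda ≈ 11*4.212112 = 46.333232.
floor(lambda*100)/100 = 46.33.

46.33


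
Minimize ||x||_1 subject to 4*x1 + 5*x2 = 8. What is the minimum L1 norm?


Axis intercepts:
  x1 = 2, x2 = 0: L1 = 2
  x1 = 0, x2 = 8/5: L1 = 8/5
x* = (0, 8/5)
||x*||_1 = 8/5.

8/5


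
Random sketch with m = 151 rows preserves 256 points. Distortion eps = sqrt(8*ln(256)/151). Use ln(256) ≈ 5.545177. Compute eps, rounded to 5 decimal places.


ln(256) ≈ 5.545177.
8*ln(N)/m ≈ 8*5.545177/151 ≈ 0.29378421.
eps = sqrt(0.29378421) ≈ 0.5420186 ≈ 0.54202.

0.54202


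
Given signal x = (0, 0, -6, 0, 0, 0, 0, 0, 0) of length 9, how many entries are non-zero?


Non-zero positions: [2].
Sparsity = 1.

1


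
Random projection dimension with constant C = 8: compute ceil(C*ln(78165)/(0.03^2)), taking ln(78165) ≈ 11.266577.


ln(78165) ≈ 11.266577.
eps^2 = 0.03^2 = 0.0009.
C*ln(N)/eps^2 ≈ 8*11.266577/0.0009 ≈ 100147.3511.
m = ceil(100147.3511) = 100148.

100148


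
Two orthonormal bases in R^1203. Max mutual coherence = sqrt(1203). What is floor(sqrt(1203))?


34^2 = 1156 <= 1203 < 1225 = 35^2, so 34 <= sqrt(1203) < 35.
floor(sqrt(1203)) = 34.

34


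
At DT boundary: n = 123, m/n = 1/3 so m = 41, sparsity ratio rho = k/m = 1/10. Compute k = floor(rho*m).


m = 1/3*123 = 41.
rho = 1/10.
rho*m = 1/10*41 = 4.1.
k = floor(4.1) = 4.

4


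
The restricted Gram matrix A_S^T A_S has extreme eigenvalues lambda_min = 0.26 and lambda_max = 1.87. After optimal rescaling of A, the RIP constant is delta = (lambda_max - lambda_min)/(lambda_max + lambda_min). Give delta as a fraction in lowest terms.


lambda_max - lambda_min = 1.87 - 0.26 = 1.61.
lambda_max + lambda_min = 1.87 + 0.26 = 2.13.
delta = 1.61/2.13 = 161/213.

161/213


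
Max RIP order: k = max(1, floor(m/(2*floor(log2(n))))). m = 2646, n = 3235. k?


floor(log2(3235)) = 11.
2*11 = 22.
m/(2*floor(log2(n))) = 2646/22 ≈ 120.2727.
floor = 120.
k = max(1, 120) = 120.

120


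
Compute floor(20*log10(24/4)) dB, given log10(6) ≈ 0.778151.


||x||/||e|| = 24/4 = 6.
log10(6) ≈ 0.778151.
20*log10(||x||/||e||) ≈ 20*0.778151 = 15.56302.
floor(15.56302) = 15.

15


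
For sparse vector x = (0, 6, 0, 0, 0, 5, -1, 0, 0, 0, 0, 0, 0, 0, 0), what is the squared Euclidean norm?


Non-zero entries: [(1, 6), (5, 5), (6, -1)]
Squares: [36, 25, 1]
||x||_2^2 = sum = 62.

62


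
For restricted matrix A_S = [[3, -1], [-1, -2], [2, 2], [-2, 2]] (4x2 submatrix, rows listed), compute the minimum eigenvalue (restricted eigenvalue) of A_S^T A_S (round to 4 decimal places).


A_S^T A_S = [[18, -1], [-1, 13]].
trace = 31.
det = 233.
disc = trace^2 - 4*det = 961 - 4*233 = 29.
sqrt(29) ≈ 5.385165.
lam_min = (31 - sqrt(29))/2 ≈ (31 - 5.385165)/2 = 12.8074175 ≈ 12.8074.

12.8074


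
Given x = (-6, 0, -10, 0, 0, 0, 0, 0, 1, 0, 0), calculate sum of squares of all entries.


Non-zero entries: [(0, -6), (2, -10), (8, 1)]
Squares: [36, 100, 1]
||x||_2^2 = sum = 137.

137


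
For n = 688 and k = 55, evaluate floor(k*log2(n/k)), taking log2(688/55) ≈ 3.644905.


log2(n/k) = log2(688/55) ≈ 3.644905.
k*log2(n/k) ≈ 55*3.644905 = 200.469775.
floor(200.469775) = 200.

200


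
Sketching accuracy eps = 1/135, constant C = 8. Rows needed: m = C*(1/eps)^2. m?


1/eps = 135.
(1/eps)^2 = 18225.
m = 8*18225 = 145800.

145800


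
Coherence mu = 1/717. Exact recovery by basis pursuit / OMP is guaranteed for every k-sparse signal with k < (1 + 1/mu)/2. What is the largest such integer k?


1/mu = 717.
1 + 1/mu = 718.
(1 + 1/mu)/2 = 359 is an integer and the inequality is strict, so k_max = 359 - 1 = 358.

358


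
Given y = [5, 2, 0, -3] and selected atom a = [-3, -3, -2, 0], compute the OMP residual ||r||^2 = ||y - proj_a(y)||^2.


a^T a = 22.
a^T y = -21.
coeff = -21/22 = -21/22.
||r||^2 = 395/22.

395/22


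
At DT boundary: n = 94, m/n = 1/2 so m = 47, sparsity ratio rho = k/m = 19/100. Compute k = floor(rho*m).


m = 1/2*94 = 47.
rho = 19/100.
rho*m = 19/100*47 = 8.93.
k = floor(8.93) = 8.

8


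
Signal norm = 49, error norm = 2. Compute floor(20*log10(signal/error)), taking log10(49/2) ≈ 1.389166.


||x||/||e|| = 49/2.
log10(49/2) ≈ 1.389166.
20*log10(||x||/||e||) ≈ 20*1.389166 = 27.78332.
floor(27.78332) = 27.

27


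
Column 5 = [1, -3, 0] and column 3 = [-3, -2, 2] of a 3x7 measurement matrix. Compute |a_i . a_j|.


Inner product: 1*-3 + -3*-2 + 0*2
Products: [-3, 6, 0]
Sum = 3.
|dot| = 3.

3


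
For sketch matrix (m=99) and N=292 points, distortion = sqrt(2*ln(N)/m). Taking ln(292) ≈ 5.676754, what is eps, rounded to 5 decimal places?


ln(292) ≈ 5.676754.
2*ln(N)/m ≈ 2*5.676754/99 ≈ 0.1146819.
eps = sqrt(0.1146819) ≈ 0.3386472 ≈ 0.33865.

0.33865


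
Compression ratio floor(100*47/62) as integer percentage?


100*m/n = 100*47/62 ≈ 75.8065.
floor = 75.

75


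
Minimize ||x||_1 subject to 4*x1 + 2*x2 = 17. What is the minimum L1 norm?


Axis intercepts:
  x1 = 17/4, x2 = 0: L1 = 17/4
  x1 = 0, x2 = 17/2: L1 = 17/2
x* = (17/4, 0)
||x*||_1 = 17/4.

17/4


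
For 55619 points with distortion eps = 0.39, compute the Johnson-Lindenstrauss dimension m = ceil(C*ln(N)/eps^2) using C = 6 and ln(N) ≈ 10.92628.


ln(55619) ≈ 10.92628.
eps^2 = 0.39^2 = 0.1521.
C*ln(N)/eps^2 ≈ 6*10.92628/0.1521 ≈ 431.017.
m = ceil(431.017) = 432.

432


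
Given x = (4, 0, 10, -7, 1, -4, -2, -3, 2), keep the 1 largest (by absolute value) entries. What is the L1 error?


Sorted |x_i| descending: [10, 7, 4, 4, 3, 2, 2, 1, 0]
Keep top 1: [10]
Tail entries: [7, 4, 4, 3, 2, 2, 1, 0]
L1 error = sum of tail = 23.

23


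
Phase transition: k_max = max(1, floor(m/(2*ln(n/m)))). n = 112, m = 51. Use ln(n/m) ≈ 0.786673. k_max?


n/m = 112/51.
ln(n/m) ≈ 0.786673.
2*ln(n/m) ≈ 1.573346.
m/(2*ln(n/m)) ≈ 51/1.573346 ≈ 32.415.
floor = 32.
k_max = max(1, 32) = 32.

32


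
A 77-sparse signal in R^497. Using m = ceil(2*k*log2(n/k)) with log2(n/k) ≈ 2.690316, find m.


log2(n/k) = log2(497/77) ≈ 2.690316.
2*k*log2(n/k) ≈ 2*77*2.690316 = 414.308664.
m = ceil(414.308664) = 415.

415


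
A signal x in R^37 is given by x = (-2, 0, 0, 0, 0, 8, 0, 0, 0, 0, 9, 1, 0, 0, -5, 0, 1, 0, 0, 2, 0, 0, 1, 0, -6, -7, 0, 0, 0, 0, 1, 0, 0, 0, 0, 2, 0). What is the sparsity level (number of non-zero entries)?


Non-zero positions: [0, 5, 10, 11, 14, 16, 19, 22, 24, 25, 30, 35].
Sparsity = 12.

12


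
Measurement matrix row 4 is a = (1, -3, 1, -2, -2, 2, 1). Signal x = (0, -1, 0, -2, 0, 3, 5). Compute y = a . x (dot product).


Non-zero terms: ['-3*-1', '-2*-2', '2*3', '1*5']
Products: [3, 4, 6, 5]
y = sum = 18.

18


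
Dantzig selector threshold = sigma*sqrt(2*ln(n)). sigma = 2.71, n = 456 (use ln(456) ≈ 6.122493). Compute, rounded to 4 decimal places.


ln(456) ≈ 6.122493.
2*ln(n) ≈ 12.244986.
sqrt(2*ln(n)) ≈ sqrt(12.244986) ≈ 3.499284.
threshold ≈ 2.71*3.499284 = 9.48305964 ≈ 9.4831.

9.4831


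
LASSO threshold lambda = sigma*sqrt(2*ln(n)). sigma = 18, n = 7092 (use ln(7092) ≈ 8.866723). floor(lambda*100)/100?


ln(7092) ≈ 8.866723.
2*ln(n) ≈ 17.733446.
sqrt(2*ln(n)) ≈ sqrt(17.733446) ≈ 4.21111.
lambda ≈ 18*4.21111 = 75.79998.
floor(lambda*100)/100 = 75.79.

75.79


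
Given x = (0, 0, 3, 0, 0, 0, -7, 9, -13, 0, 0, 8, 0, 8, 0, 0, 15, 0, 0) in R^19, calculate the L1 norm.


Non-zero entries: [(2, 3), (6, -7), (7, 9), (8, -13), (11, 8), (13, 8), (16, 15)]
Absolute values: [3, 7, 9, 13, 8, 8, 15]
||x||_1 = sum = 63.

63


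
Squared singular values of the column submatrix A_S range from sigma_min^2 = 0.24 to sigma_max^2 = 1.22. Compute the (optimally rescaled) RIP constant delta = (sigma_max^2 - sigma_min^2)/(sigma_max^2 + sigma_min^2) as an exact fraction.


lambda_max - lambda_min = 1.22 - 0.24 = 0.98.
lambda_max + lambda_min = 1.22 + 0.24 = 1.46.
delta = 0.98/1.46 = 98/146 = 49/73.

49/73


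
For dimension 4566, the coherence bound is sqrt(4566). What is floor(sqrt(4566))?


67^2 = 4489 <= 4566 < 4624 = 68^2, so 67 <= sqrt(4566) < 68.
floor(sqrt(4566)) = 67.

67


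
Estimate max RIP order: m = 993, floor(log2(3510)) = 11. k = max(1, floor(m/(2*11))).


floor(log2(3510)) = 11.
2*11 = 22.
m/(2*floor(log2(n))) = 993/22 ≈ 45.1364.
floor = 45.
k = max(1, 45) = 45.

45


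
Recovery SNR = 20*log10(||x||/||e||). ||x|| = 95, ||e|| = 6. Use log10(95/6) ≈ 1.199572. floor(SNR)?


||x||/||e|| = 95/6.
log10(95/6) ≈ 1.199572.
20*log10(||x||/||e||) ≈ 20*1.199572 = 23.99144.
floor(23.99144) = 23.

23


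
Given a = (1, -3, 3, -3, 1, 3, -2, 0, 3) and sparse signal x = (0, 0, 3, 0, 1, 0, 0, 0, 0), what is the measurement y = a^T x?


Non-zero terms: ['3*3', '1*1']
Products: [9, 1]
y = sum = 10.

10


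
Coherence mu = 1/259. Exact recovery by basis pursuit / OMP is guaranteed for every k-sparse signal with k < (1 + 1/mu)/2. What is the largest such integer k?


1/mu = 259.
1 + 1/mu = 260.
(1 + 1/mu)/2 = 130 is an integer and the inequality is strict, so k_max = 130 - 1 = 129.

129


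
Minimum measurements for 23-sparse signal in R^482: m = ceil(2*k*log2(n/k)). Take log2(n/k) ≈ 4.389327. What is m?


log2(n/k) = log2(482/23) ≈ 4.389327.
2*k*log2(n/k) ≈ 2*23*4.389327 = 201.909042.
m = ceil(201.909042) = 202.

202


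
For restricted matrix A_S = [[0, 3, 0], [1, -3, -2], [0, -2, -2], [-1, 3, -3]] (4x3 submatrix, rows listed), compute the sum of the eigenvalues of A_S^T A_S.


Sum of eigenvalues of A_S^T A_S = trace(A_S^T A_S) = sum of squared column norms of A_S.
A_S^T A_S diagonal: [2, 31, 17].
trace = 2 + 31 + 17 = 50.

50


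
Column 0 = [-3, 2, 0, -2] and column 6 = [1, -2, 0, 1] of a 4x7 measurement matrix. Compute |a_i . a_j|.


Inner product: -3*1 + 2*-2 + 0*0 + -2*1
Products: [-3, -4, 0, -2]
Sum = -9.
|dot| = 9.

9


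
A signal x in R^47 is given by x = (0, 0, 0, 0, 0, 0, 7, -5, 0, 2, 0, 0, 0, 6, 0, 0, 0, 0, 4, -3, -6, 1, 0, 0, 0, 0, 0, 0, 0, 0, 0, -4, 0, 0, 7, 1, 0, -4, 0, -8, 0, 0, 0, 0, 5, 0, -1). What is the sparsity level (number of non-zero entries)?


Non-zero positions: [6, 7, 9, 13, 18, 19, 20, 21, 31, 34, 35, 37, 39, 44, 46].
Sparsity = 15.

15


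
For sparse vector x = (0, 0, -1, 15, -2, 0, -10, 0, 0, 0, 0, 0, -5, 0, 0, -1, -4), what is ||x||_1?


Non-zero entries: [(2, -1), (3, 15), (4, -2), (6, -10), (12, -5), (15, -1), (16, -4)]
Absolute values: [1, 15, 2, 10, 5, 1, 4]
||x||_1 = sum = 38.

38


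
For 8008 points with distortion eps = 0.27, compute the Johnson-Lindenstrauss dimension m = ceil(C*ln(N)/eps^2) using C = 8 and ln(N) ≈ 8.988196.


ln(8008) ≈ 8.988196.
eps^2 = 0.27^2 = 0.0729.
C*ln(N)/eps^2 ≈ 8*8.988196/0.0729 ≈ 986.359.
m = ceil(986.359) = 987.

987


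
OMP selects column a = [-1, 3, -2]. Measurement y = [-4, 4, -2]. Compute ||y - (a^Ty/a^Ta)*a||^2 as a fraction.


a^T a = 14.
a^T y = 20.
coeff = 20/14 = 10/7.
||r||^2 = 52/7.

52/7


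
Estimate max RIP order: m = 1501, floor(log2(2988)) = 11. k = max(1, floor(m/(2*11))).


floor(log2(2988)) = 11.
2*11 = 22.
m/(2*floor(log2(n))) = 1501/22 ≈ 68.2273.
floor = 68.
k = max(1, 68) = 68.

68


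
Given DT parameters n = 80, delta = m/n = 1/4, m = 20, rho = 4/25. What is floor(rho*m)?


m = 1/4*80 = 20.
rho = 4/25.
rho*m = 4/25*20 = 3.2.
k = floor(3.2) = 3.

3


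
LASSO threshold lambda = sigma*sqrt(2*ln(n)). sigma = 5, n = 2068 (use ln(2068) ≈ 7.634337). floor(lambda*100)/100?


ln(2068) ≈ 7.634337.
2*ln(n) ≈ 15.268674.
sqrt(2*ln(n)) ≈ sqrt(15.268674) ≈ 3.907515.
lambda ≈ 5*3.907515 = 19.537575.
floor(lambda*100)/100 = 19.53.

19.53


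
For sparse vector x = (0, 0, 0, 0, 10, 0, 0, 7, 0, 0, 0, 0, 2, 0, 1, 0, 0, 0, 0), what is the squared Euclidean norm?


Non-zero entries: [(4, 10), (7, 7), (12, 2), (14, 1)]
Squares: [100, 49, 4, 1]
||x||_2^2 = sum = 154.

154


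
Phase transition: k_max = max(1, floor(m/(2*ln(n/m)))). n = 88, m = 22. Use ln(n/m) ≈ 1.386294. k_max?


n/m = 88/22 = 4.
ln(n/m) ≈ 1.386294.
2*ln(n/m) ≈ 2.772588.
m/(2*ln(n/m)) ≈ 22/2.772588 ≈ 7.9348.
floor = 7.
k_max = max(1, 7) = 7.

7


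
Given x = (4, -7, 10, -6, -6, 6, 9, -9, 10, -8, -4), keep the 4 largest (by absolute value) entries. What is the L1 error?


Sorted |x_i| descending: [10, 10, 9, 9, 8, 7, 6, 6, 6, 4, 4]
Keep top 4: [10, 10, 9, 9]
Tail entries: [8, 7, 6, 6, 6, 4, 4]
L1 error = sum of tail = 41.

41


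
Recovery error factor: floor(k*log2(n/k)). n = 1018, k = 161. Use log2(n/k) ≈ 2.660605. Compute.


log2(n/k) = log2(1018/161) ≈ 2.660605.
k*log2(n/k) ≈ 161*2.660605 = 428.357405.
floor(428.357405) = 428.

428
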